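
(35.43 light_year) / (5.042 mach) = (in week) 3.228e+08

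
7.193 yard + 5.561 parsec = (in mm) 1.716e+20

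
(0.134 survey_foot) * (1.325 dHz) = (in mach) 1.589e-05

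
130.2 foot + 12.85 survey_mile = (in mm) 2.072e+07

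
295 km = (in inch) 1.161e+07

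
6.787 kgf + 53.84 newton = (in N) 120.4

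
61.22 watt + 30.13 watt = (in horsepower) 0.1225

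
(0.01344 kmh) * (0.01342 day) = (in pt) 1.227e+04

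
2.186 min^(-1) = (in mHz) 36.43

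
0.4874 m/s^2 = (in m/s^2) 0.4874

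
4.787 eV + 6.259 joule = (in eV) 3.907e+19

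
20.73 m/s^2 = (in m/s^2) 20.73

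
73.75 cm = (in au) 4.93e-12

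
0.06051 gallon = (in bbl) 0.001441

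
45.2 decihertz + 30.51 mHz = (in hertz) 4.551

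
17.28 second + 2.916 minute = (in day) 0.002225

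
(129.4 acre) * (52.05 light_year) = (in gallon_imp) 5.672e+25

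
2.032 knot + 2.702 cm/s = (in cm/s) 107.2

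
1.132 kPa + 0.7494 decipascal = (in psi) 0.1642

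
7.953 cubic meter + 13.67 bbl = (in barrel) 63.69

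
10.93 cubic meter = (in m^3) 10.93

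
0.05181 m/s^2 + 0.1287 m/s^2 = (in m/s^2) 0.1805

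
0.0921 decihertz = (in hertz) 0.00921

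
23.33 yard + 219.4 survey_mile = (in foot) 1.159e+06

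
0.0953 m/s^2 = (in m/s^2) 0.0953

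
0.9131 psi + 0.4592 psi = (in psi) 1.372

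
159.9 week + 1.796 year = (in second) 1.533e+08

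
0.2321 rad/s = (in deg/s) 13.3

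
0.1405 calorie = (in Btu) 0.0005572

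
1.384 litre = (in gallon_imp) 0.3044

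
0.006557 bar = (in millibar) 6.557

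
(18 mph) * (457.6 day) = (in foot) 1.044e+09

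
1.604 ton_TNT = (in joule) 6.711e+09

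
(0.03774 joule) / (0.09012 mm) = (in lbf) 94.14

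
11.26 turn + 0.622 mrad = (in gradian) 4504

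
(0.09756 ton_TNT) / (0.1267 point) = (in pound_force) 2.053e+12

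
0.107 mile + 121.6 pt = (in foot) 565.1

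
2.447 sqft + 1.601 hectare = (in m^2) 1.601e+04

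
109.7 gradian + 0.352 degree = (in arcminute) 5945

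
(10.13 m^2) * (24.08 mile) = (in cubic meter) 3.926e+05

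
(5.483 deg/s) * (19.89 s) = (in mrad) 1903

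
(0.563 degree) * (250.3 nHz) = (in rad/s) 2.459e-09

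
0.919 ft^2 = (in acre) 2.11e-05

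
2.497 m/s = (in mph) 5.586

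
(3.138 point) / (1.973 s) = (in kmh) 0.00202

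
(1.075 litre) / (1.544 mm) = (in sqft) 7.494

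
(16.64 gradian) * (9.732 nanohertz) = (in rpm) 2.429e-08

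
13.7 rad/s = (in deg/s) 785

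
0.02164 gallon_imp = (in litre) 0.09838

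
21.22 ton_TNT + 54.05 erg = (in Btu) 8.415e+07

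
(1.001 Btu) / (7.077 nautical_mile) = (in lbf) 0.01811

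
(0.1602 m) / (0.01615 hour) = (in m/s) 0.002755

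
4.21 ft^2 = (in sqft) 4.21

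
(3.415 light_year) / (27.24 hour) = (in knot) 6.404e+11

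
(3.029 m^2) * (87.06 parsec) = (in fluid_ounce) 2.751e+23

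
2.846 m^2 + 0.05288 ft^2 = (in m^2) 2.851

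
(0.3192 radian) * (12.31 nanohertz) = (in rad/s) 3.929e-09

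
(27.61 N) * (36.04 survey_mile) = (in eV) 9.995e+24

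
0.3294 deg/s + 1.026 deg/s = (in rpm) 0.2259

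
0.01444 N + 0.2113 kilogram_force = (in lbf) 0.4691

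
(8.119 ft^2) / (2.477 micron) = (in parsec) 9.869e-12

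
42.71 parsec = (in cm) 1.318e+20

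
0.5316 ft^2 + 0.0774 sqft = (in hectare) 5.658e-06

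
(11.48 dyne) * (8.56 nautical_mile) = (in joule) 1.82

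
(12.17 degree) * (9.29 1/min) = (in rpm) 0.3141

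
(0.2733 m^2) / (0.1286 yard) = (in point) 6588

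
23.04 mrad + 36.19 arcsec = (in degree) 1.33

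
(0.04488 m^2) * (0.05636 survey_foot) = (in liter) 0.771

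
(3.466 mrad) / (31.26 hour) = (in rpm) 2.941e-07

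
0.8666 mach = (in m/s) 295.1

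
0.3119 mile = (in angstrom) 5.02e+12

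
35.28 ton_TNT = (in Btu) 1.399e+08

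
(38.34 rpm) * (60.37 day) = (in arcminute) 7.199e+10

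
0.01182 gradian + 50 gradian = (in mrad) 785.6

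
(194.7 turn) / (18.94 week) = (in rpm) 0.00102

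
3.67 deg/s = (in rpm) 0.6117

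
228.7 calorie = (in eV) 5.972e+21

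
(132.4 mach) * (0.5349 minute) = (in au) 9.672e-06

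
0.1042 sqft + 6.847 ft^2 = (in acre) 0.0001596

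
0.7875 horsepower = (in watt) 587.2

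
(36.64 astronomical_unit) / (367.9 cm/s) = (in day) 1.724e+07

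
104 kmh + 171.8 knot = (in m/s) 117.3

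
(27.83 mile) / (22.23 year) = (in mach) 1.876e-07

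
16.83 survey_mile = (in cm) 2.709e+06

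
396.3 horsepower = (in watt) 2.955e+05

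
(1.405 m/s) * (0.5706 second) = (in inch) 31.56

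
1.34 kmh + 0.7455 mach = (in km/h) 915.2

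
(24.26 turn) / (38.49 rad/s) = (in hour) 0.0011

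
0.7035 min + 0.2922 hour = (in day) 0.01266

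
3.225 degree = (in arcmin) 193.5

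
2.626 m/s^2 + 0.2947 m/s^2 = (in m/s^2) 2.921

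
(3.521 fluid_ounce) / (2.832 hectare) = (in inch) 1.448e-07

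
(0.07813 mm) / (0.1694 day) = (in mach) 1.568e-11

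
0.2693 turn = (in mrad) 1692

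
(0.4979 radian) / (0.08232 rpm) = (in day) 0.0006685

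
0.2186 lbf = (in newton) 0.9724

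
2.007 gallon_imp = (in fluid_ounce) 308.5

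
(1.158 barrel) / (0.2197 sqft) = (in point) 2.557e+04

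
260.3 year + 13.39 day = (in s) 8.21e+09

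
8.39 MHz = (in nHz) 8.39e+15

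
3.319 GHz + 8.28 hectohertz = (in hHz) 3.319e+07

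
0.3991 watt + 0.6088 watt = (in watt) 1.008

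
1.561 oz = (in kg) 0.04425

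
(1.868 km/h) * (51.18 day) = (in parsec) 7.436e-11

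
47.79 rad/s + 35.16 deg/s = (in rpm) 462.2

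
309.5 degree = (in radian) 5.402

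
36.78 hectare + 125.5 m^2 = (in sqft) 3.96e+06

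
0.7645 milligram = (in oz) 2.697e-05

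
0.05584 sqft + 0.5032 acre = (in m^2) 2036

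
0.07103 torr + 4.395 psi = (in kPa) 30.31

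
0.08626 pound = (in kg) 0.03913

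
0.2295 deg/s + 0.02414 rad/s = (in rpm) 0.2688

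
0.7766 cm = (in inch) 0.3057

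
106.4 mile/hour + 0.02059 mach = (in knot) 106.1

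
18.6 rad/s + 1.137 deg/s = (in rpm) 177.8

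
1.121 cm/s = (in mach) 3.292e-05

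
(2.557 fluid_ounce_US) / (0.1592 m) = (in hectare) 4.75e-08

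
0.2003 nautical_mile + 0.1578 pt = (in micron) 3.71e+08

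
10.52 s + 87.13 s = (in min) 1.627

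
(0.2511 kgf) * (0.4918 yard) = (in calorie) 0.2647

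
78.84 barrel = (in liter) 1.253e+04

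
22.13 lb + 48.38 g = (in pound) 22.24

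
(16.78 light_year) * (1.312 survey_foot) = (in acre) 1.569e+13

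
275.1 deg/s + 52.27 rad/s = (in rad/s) 57.07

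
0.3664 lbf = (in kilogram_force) 0.1662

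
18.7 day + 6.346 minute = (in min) 2.693e+04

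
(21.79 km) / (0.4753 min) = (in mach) 2.244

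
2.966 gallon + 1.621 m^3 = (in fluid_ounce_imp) 5.745e+04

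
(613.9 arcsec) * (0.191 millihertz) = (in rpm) 5.428e-06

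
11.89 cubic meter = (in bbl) 74.79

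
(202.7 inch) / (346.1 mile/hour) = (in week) 5.502e-08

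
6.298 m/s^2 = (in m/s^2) 6.298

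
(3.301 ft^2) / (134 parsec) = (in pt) 2.102e-16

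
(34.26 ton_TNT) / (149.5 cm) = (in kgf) 9.777e+09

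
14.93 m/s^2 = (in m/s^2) 14.93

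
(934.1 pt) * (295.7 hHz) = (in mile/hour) 2.18e+04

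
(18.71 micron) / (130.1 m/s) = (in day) 1.664e-12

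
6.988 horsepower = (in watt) 5211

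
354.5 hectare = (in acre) 876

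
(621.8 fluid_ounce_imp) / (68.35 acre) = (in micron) 0.06387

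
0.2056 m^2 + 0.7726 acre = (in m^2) 3127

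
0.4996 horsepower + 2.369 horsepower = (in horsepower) 2.869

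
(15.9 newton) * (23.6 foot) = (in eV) 7.139e+20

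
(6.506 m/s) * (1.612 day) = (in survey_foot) 2.973e+06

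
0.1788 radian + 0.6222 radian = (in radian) 0.801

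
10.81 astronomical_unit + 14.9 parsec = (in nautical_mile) 2.483e+14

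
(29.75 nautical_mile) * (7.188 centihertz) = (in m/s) 3960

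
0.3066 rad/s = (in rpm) 2.928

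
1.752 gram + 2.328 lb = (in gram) 1058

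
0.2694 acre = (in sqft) 1.174e+04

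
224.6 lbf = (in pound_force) 224.6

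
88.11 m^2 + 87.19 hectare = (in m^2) 8.72e+05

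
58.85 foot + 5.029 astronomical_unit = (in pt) 2.133e+15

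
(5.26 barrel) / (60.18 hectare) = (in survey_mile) 8.635e-10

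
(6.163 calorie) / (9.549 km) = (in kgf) 0.0002754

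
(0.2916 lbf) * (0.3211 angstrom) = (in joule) 4.165e-11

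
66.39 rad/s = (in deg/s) 3804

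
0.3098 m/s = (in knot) 0.6022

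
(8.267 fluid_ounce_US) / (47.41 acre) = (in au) 8.518e-21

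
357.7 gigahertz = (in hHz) 3.577e+09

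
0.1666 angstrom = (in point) 4.723e-08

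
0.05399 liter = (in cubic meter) 5.399e-05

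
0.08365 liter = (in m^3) 8.365e-05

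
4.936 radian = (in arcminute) 1.697e+04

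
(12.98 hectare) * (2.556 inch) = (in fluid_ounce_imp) 2.966e+08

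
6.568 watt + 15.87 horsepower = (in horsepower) 15.88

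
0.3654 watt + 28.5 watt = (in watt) 28.87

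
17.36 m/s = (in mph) 38.83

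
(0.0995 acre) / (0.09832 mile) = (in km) 0.002545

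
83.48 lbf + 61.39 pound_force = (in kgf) 65.71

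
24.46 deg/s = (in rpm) 4.077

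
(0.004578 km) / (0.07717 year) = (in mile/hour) 4.208e-06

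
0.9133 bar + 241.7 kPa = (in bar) 3.33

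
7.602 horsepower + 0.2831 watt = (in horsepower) 7.602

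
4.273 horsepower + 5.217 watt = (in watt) 3192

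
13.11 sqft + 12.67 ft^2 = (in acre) 0.0005918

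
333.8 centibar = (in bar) 3.338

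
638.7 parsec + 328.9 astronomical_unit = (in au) 1.317e+08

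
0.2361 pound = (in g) 107.1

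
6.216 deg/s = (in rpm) 1.036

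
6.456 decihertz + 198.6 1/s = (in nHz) 1.992e+11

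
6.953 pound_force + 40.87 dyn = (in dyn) 3.093e+06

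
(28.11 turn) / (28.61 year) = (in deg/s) 1.122e-05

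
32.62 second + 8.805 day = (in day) 8.805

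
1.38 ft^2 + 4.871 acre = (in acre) 4.871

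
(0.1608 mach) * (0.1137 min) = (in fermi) 3.735e+17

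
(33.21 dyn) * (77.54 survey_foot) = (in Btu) 7.439e-06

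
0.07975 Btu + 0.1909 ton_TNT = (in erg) 7.987e+15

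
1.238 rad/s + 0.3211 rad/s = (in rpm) 14.89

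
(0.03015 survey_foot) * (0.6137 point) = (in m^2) 1.99e-06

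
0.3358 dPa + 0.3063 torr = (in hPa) 0.4087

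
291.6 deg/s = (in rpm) 48.6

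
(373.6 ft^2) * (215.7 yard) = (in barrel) 4.306e+04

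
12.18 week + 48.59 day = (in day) 133.8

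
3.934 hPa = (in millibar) 3.934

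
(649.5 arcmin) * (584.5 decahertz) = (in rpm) 1.055e+04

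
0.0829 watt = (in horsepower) 0.0001112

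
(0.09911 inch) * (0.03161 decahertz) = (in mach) 2.337e-06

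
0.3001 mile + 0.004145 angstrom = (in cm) 4.83e+04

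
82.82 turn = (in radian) 520.4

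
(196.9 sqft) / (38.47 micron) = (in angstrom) 4.755e+15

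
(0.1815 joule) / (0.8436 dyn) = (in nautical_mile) 11.62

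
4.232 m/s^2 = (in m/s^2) 4.232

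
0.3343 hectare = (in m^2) 3343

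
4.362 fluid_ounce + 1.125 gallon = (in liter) 4.388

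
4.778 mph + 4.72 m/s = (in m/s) 6.856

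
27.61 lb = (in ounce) 441.8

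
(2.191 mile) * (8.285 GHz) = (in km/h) 1.052e+14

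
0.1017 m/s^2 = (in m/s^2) 0.1017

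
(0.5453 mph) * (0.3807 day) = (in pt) 2.273e+07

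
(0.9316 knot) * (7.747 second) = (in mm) 3713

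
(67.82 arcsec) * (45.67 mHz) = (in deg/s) 0.0008604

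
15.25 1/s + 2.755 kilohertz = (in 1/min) 1.662e+05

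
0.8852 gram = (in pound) 0.001952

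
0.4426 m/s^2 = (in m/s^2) 0.4426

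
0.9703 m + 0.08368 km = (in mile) 0.0526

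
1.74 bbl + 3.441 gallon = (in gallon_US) 76.52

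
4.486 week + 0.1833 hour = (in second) 2.714e+06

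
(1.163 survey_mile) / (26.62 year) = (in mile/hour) 4.987e-06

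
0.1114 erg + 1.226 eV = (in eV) 6.953e+10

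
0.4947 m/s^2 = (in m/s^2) 0.4947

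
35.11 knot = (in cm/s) 1806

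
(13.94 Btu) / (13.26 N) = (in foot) 3639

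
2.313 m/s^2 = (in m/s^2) 2.313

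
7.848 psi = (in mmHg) 405.9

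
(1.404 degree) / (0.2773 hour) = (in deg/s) 0.001406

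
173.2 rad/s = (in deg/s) 9924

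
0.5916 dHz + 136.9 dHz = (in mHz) 1.375e+04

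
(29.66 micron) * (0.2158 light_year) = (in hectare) 6.055e+06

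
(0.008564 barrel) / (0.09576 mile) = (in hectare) 8.835e-10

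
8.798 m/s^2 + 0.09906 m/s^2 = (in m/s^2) 8.897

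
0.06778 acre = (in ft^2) 2952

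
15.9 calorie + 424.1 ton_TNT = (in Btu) 1.682e+09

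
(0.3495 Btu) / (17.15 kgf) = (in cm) 219.2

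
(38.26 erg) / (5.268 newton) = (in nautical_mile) 3.922e-10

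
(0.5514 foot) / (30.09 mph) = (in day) 1.446e-07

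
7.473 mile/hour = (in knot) 6.494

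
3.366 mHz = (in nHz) 3.366e+06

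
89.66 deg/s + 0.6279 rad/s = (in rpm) 20.94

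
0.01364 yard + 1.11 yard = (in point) 2912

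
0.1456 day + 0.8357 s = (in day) 0.1456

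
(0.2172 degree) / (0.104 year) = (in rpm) 1.104e-08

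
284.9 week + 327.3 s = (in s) 1.723e+08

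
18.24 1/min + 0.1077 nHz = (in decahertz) 0.0304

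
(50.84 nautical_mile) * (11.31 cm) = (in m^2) 1.065e+04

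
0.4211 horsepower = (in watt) 314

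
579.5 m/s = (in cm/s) 5.795e+04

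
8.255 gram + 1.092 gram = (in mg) 9347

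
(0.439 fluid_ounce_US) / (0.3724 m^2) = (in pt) 0.09882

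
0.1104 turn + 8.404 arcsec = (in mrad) 693.7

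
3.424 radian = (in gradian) 218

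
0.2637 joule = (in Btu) 0.0002499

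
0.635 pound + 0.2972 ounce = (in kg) 0.2965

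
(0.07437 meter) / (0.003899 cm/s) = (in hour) 0.5298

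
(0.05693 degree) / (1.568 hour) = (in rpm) 1.681e-06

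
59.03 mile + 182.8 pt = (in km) 95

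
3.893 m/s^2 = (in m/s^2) 3.893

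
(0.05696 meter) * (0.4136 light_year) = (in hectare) 2.229e+10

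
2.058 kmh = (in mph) 1.279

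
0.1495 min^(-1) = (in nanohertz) 2.492e+06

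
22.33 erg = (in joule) 2.233e-06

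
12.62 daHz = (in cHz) 1.262e+04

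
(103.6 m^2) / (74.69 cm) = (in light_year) 1.466e-14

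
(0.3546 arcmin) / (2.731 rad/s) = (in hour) 1.049e-08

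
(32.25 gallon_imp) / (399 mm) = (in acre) 9.08e-05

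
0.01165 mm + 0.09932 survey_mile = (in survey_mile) 0.09932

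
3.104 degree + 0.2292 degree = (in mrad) 58.18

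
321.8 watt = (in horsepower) 0.4315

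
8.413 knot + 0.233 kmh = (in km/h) 15.81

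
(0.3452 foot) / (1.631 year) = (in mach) 6.008e-12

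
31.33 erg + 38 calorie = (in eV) 9.924e+20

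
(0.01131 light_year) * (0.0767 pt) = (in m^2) 2.895e+09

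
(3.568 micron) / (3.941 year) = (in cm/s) 2.871e-12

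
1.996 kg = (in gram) 1996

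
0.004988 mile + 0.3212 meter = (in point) 2.367e+04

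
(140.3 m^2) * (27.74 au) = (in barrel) 3.662e+15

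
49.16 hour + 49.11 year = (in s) 1.549e+09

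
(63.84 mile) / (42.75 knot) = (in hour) 1.298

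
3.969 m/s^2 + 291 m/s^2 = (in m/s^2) 295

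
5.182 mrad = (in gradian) 0.3299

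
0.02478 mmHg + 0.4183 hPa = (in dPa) 451.3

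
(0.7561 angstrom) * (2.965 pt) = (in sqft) 8.513e-13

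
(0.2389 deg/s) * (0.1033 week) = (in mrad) 2.605e+05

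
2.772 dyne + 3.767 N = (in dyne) 3.767e+05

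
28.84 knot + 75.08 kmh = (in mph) 79.84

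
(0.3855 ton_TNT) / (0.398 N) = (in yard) 4.432e+09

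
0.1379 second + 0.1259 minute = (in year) 2.439e-07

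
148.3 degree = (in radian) 2.588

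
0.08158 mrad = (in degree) 0.004674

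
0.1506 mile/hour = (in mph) 0.1506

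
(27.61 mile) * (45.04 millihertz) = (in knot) 3890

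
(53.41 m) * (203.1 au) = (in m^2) 1.623e+15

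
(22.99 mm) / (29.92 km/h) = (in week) 4.574e-09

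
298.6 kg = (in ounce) 1.053e+04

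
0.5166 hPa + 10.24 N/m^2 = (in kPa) 0.0619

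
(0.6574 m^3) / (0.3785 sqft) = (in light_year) 1.976e-15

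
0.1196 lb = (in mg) 5.425e+04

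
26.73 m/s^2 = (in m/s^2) 26.73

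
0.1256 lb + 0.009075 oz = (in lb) 0.1262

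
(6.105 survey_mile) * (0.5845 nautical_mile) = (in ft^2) 1.145e+08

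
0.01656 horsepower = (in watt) 12.35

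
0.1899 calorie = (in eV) 4.959e+18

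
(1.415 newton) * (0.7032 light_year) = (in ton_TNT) 2.25e+06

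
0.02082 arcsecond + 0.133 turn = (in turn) 0.133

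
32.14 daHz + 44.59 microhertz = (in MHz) 0.0003214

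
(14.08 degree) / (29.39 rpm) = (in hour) 2.218e-05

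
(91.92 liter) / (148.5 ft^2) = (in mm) 6.663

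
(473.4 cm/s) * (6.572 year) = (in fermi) 9.811e+23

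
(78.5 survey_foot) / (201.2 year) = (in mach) 1.107e-11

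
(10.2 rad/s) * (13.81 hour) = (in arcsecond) 1.046e+11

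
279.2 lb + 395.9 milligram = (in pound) 279.2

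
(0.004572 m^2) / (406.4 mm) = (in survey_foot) 0.03691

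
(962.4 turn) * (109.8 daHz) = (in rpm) 6.34e+07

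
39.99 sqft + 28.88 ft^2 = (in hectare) 0.0006398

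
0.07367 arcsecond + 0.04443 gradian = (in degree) 0.04001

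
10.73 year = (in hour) 9.399e+04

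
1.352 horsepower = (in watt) 1008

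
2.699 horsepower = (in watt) 2013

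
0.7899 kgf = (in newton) 7.746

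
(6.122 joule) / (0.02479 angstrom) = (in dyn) 2.47e+17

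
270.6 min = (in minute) 270.6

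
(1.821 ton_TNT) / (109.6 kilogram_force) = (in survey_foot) 2.326e+07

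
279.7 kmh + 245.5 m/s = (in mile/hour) 723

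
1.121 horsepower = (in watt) 835.9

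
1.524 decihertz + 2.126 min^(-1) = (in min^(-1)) 11.27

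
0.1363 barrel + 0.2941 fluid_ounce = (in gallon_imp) 4.769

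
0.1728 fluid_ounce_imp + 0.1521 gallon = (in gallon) 0.1534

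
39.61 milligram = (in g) 0.03961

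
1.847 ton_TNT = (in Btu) 7.325e+06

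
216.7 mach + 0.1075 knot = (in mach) 216.7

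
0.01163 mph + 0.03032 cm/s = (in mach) 1.616e-05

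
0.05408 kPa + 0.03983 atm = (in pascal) 4090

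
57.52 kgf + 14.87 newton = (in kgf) 59.04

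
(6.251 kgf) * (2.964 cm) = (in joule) 1.817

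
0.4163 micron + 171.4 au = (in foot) 8.412e+13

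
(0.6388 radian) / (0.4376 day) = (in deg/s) 0.000968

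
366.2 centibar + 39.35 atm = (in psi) 631.4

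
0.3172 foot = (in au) 6.463e-13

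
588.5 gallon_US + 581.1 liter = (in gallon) 742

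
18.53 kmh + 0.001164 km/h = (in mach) 0.01512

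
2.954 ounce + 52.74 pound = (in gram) 2.401e+04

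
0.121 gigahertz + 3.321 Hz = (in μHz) 1.21e+14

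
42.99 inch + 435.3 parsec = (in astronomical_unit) 8.979e+07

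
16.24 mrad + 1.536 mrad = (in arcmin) 61.11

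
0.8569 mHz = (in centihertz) 0.08569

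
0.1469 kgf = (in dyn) 1.441e+05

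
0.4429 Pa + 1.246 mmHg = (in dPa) 1666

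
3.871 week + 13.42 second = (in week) 3.871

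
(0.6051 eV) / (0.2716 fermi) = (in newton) 0.000357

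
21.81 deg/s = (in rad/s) 0.3807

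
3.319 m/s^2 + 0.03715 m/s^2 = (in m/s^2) 3.356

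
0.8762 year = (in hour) 7676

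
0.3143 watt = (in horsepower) 0.0004215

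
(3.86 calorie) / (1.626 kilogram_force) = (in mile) 0.0006293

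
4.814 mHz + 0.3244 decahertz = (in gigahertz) 3.249e-09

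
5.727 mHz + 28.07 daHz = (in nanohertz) 2.807e+11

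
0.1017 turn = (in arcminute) 2197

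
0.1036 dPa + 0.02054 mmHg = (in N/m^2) 2.749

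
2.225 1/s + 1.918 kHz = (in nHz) 1.92e+12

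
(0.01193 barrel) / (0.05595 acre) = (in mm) 0.008377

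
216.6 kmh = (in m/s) 60.17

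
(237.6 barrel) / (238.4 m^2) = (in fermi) 1.585e+14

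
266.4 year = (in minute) 1.4e+08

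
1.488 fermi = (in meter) 1.488e-15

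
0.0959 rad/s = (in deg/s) 5.495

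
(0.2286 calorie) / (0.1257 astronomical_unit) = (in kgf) 5.187e-12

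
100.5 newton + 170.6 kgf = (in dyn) 1.774e+08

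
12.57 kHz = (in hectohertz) 125.7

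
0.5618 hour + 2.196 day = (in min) 3196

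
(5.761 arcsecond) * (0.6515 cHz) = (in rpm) 1.738e-06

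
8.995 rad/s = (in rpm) 85.9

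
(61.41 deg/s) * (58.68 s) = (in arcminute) 2.162e+05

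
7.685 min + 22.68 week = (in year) 0.435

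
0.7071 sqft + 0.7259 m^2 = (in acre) 0.0001956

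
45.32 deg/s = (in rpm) 7.553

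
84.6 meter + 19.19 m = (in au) 6.938e-10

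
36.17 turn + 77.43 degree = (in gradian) 1.455e+04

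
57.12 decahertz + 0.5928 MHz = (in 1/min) 3.56e+07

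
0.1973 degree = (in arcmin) 11.84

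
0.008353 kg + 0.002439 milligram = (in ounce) 0.2946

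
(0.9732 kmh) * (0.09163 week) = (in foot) 4.915e+04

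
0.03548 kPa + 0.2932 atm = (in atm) 0.2936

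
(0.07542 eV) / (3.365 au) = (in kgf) 2.448e-33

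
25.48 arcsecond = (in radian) 0.0001235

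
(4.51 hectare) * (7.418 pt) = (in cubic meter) 118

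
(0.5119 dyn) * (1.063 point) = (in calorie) 4.588e-10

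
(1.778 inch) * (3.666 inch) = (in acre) 1.039e-06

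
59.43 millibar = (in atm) 0.05865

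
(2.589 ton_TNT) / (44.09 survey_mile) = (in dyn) 1.527e+10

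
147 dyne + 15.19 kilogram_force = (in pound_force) 33.49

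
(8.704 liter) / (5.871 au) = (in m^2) 9.91e-15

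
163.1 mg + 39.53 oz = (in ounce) 39.54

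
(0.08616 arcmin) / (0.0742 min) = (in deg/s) 0.0003226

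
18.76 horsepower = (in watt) 1.399e+04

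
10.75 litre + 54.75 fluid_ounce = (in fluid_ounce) 418.3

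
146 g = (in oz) 5.15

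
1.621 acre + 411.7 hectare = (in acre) 1019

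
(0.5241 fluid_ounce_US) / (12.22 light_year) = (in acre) 3.313e-26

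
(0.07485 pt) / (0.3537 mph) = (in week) 2.761e-10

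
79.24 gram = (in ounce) 2.795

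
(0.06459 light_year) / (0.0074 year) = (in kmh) 9.427e+09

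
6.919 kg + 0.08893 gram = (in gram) 6919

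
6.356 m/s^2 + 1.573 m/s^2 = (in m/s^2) 7.929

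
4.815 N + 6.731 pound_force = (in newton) 34.76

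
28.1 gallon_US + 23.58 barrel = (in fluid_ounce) 1.304e+05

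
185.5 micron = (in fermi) 1.855e+11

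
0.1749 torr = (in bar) 0.0002332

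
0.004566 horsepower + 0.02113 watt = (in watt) 3.426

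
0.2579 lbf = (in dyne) 1.147e+05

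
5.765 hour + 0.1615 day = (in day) 0.4017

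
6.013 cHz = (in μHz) 6.013e+04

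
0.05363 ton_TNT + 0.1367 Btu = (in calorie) 5.363e+07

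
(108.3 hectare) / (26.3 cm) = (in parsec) 1.335e-10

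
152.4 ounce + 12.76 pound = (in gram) 1.011e+04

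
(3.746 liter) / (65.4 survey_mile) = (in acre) 8.795e-12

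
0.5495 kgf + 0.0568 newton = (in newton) 5.446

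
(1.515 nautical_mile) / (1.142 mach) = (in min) 0.1203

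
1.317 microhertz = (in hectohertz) 1.317e-08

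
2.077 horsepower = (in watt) 1549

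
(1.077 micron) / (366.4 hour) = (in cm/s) 8.165e-11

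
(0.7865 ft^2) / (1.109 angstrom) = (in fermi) 6.589e+23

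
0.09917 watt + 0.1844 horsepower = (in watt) 137.6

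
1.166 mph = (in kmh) 1.876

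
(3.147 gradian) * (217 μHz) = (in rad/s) 1.073e-05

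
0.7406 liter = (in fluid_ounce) 25.04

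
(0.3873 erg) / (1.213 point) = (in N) 9.051e-05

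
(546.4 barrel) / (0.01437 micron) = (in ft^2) 6.507e+10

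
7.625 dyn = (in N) 7.625e-05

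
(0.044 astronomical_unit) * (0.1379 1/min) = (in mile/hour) 3.384e+07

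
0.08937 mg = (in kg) 8.937e-08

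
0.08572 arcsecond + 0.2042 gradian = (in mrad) 3.208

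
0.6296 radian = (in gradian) 40.08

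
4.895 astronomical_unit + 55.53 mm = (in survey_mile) 4.55e+08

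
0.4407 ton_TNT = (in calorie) 4.407e+08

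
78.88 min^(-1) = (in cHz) 131.5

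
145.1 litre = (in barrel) 0.9127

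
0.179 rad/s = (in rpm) 1.709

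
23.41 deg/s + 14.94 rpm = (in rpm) 18.84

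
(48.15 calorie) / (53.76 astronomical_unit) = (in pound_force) 5.631e-12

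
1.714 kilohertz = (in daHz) 171.4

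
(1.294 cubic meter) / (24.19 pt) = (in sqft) 1632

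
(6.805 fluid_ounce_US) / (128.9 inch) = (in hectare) 6.147e-09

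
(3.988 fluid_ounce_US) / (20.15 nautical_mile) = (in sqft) 3.402e-08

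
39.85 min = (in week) 0.003953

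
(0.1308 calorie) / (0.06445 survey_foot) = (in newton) 27.86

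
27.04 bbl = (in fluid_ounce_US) 1.454e+05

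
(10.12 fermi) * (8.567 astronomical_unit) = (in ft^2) 0.1396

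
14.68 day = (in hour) 352.3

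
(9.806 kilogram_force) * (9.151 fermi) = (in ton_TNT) 2.103e-22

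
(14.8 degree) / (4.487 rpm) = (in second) 0.5497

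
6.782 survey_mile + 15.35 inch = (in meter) 1.091e+04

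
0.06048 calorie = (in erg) 2.53e+06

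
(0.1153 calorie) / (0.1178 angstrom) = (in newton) 4.095e+10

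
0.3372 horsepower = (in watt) 251.4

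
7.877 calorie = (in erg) 3.296e+08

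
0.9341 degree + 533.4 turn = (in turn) 533.4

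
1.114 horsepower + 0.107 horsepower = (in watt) 910.5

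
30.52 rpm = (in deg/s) 183.1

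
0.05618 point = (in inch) 0.0007803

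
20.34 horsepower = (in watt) 1.517e+04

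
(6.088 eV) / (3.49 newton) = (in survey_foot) 9.169e-19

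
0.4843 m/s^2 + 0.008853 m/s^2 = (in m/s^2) 0.4932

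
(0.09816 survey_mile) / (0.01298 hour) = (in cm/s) 338.1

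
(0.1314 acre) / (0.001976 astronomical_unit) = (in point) 0.005099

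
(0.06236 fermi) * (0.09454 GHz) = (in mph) 1.319e-08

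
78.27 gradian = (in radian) 1.229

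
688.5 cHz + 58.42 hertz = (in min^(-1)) 3918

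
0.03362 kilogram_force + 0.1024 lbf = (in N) 0.7852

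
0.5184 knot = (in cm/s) 26.67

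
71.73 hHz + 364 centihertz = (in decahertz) 717.7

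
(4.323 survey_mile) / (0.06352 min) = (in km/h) 6572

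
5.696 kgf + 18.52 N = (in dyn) 7.438e+06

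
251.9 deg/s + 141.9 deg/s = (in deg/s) 393.8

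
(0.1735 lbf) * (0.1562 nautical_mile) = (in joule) 223.3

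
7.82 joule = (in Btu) 0.007412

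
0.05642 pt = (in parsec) 6.45e-22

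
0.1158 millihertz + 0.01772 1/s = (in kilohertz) 1.784e-05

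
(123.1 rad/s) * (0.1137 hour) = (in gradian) 3.208e+06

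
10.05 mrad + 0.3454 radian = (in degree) 20.37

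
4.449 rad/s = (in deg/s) 254.9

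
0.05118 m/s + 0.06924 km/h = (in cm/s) 7.041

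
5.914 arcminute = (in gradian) 0.1095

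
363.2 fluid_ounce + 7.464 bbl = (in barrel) 7.532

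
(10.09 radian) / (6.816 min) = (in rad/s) 0.02467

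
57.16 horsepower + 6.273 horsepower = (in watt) 4.73e+04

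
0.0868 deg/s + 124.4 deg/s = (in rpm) 20.75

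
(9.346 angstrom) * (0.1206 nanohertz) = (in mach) 3.31e-22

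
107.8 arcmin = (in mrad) 31.36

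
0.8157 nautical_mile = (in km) 1.511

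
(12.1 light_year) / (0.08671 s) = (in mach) 3.877e+15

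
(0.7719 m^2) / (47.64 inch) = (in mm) 637.9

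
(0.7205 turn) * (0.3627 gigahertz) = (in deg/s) 9.408e+10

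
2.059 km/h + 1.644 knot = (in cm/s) 141.8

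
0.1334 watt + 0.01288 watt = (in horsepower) 0.0001962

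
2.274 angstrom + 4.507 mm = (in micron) 4507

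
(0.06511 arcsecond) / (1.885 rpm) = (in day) 1.851e-11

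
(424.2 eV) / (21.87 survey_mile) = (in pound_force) 4.341e-22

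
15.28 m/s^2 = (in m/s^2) 15.28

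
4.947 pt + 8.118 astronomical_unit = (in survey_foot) 3.984e+12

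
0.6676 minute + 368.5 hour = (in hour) 368.5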